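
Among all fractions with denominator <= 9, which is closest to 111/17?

59/9

Expand x = 111/17 as a continued fraction with the Euclidean algorithm:
  111 = 6*17 + 9, so a_0 = 6.
  17 = 1*9 + 8, so a_1 = 1.
  9 = 1*8 + 1, so a_2 = 1.
  8 = 8*1 + 0, so a_3 = 8.
so x = [6; 1, 1, 8].
Convergents (p_i = a_i*p_{i-1} + p_{i-2}, q_i = a_i*q_{i-1} + q_{i-2} with p_{-2}=0, p_{-1}=1, q_{-2}=1, q_{-1}=0), until the denominator exceeds 9:
  i=0: a_0=6, p_0 = 6*1 + 0 = 6, q_0 = 6*0 + 1 = 1.
  i=1: a_1=1, p_1 = 1*6 + 1 = 7, q_1 = 1*1 + 0 = 1.
  i=2: a_2=1, p_2 = 1*7 + 6 = 13, q_2 = 1*1 + 1 = 2.
  i=3: a_3=8, p_3 = 8*13 + 7 = 111, q_3 = 8*2 + 1 = 17.
q_3 = 17 > 9, so the last convergent with denominator <= 9 is p_2/q_2 = 13/2.
The closest fraction with denominator <= 9 is either p_2/q_2 or the intermediate fraction (k*p_2 + p_1)/(k*q_2 + q_1) with the largest k >= 1 whose denominator stays <= 9; these approach x as k grows, and every other convergent or intermediate fraction in range is farther away.
Largest k: floor((9 - q_1)/q_2) = floor((9 - 1)/2) = 4.
That gives (4*13 + 7)/(4*2 + 1) = 59/9.
Compare the errors: |x - 13/2| = |111*2 - 13*17|/(17*2) = 1/34, and |x - 59/9| = |111*9 - 59*17|/(17*9) = 4/153.
Cross-multiplying, 4*34 = 136 < 153 = 1*153, so 4/153 is smaller: the intermediate fraction 59/9 is closer to x than 13/2.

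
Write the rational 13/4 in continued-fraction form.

Run the Euclidean algorithm on 13 and 4; the successive quotients are the partial quotients a_0, a_1, ... (each step inverts the fractional part left over by the previous one):
  13 = 3*4 + 1, so a_0 = 3.
  4 = 4*1 + 0, so a_1 = 4.
The remainder reaches 0 after 2 divisions, so the expansion has 2 partial quotients, read off in order.

[3; 4]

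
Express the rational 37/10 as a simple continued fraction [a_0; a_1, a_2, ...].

Run the Euclidean algorithm on 37 and 10; the successive quotients are the partial quotients a_0, a_1, ... (each step inverts the fractional part left over by the previous one):
  37 = 3*10 + 7, so a_0 = 3.
  10 = 1*7 + 3, so a_1 = 1.
  7 = 2*3 + 1, so a_2 = 2.
  3 = 3*1 + 0, so a_3 = 3.
The remainder reaches 0 after 4 divisions, so the expansion has 4 partial quotients, read off in order.

[3; 1, 2, 3]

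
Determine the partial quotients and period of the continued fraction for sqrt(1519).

Write x_i = (sqrt(1519) + m_i)/d_i with (m_0, d_0) = (0, 1). a_0 = floor(sqrt(1519)) = 38, since 38^2 = 1444 <= 1519 < 1521 = 39^2.
Iterate m_{i+1} = d_i*a_i - m_i, d_{i+1} = (1519 - m_{i+1}^2)/d_i, a_{i+1} = floor((a_0 + m_{i+1})/d_{i+1}):
  m_1 = 1*38 - 0 = 38, d_1 = (1519 - 38^2)/1 = 75/1 = 75, a_1 = floor((38 + 38)/75) = 1.
  m_2 = 75*1 - 38 = 37, d_2 = (1519 - 37^2)/75 = 150/75 = 2, a_2 = floor((38 + 37)/2) = 37.
  m_3 = 2*37 - 37 = 37, d_3 = (1519 - 37^2)/2 = 150/2 = 75, a_3 = floor((38 + 37)/75) = 1.
  m_4 = 75*1 - 37 = 38, d_4 = (1519 - 38^2)/75 = 75/75 = 1, a_4 = floor((38 + 38)/1) = 76.
  m_5 = 1*76 - 38 = 38, d_5 = (1519 - 38^2)/1 = 75/1 = 75: (m_5, d_5) = (m_1, d_1) = (38, 75), so from here the quotients repeat a_1, ..., a_4; the period length is 4.
Hence the expansion of sqrt(1519) is a_0 = 38 followed by the repeating block 1, 37, 1, 76 (period 4).

[38; (1, 37, 1, 76)]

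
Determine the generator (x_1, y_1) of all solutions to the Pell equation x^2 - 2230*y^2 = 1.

(x, y) = (72251, 1530)

First expand sqrt(2230) as a continued fraction. With x_i = (sqrt(2230) + m_i)/d_i and (m_0, d_0) = (0, 1): a_0 = floor(sqrt(2230)) = 47, since 47^2 = 2209 <= 2230 < 2304 = 48^2.
Iterate m_{i+1} = d_i*a_i - m_i, d_{i+1} = (2230 - m_{i+1}^2)/d_i, a_{i+1} = floor((a_0 + m_{i+1})/d_{i+1}):
  m_1 = 1*47 - 0 = 47, d_1 = (2230 - 47^2)/1 = 21/1 = 21, a_1 = floor((47 + 47)/21) = 4.
  m_2 = 21*4 - 47 = 37, d_2 = (2230 - 37^2)/21 = 861/21 = 41, a_2 = floor((47 + 37)/41) = 2.
  m_3 = 41*2 - 37 = 45, d_3 = (2230 - 45^2)/41 = 205/41 = 5, a_3 = floor((47 + 45)/5) = 18.
  m_4 = 5*18 - 45 = 45, d_4 = (2230 - 45^2)/5 = 205/5 = 41, a_4 = floor((47 + 45)/41) = 2.
  m_5 = 41*2 - 45 = 37, d_5 = (2230 - 37^2)/41 = 861/41 = 21, a_5 = floor((47 + 37)/21) = 4.
  m_6 = 21*4 - 37 = 47, d_6 = (2230 - 47^2)/21 = 21/21 = 1, a_6 = floor((47 + 47)/1) = 94.
  m_7 = 1*94 - 47 = 47, d_7 = (2230 - 47^2)/1 = 21/1 = 21: (m_7, d_7) = (m_1, d_1) = (47, 21), so from here the quotients repeat a_1, ..., a_6; the period length is 6.
So sqrt(2230) = [47; (4, 2, 18, 2, 4, 94)] with period length k = 6.
k is even, so the fundamental solution of x^2 - 2230y^2 = 1 is (p_{k-1}, q_{k-1}) = (p_5, q_5); compute convergents through index 5.
Convergents (p_i = a_i*p_{i-1} + p_{i-2}, q_i = a_i*q_{i-1} + q_{i-2} with p_{-2}=0, p_{-1}=1, q_{-2}=1, q_{-1}=0):
  i=0: a_0=47, p_0 = 47*1 + 0 = 47, q_0 = 47*0 + 1 = 1.
  i=1: a_1=4, p_1 = 4*47 + 1 = 189, q_1 = 4*1 + 0 = 4.
  i=2: a_2=2, p_2 = 2*189 + 47 = 425, q_2 = 2*4 + 1 = 9.
  i=3: a_3=18, p_3 = 18*425 + 189 = 7839, q_3 = 18*9 + 4 = 166.
  i=4: a_4=2, p_4 = 2*7839 + 425 = 16103, q_4 = 2*166 + 9 = 341.
  i=5: a_5=4, p_5 = 4*16103 + 7839 = 72251, q_5 = 4*341 + 166 = 1530.
Check: 72251^2 - 2230*1530^2 = 5220207001 - 5220207000 = 1, so (x, y) = (72251, 1530) solves the equation, and by the theorem it is the least positive solution.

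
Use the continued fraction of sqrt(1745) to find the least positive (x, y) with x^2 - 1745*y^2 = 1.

First expand sqrt(1745) as a continued fraction. With x_i = (sqrt(1745) + m_i)/d_i and (m_0, d_0) = (0, 1): a_0 = floor(sqrt(1745)) = 41, since 41^2 = 1681 <= 1745 < 1764 = 42^2.
Iterate m_{i+1} = d_i*a_i - m_i, d_{i+1} = (1745 - m_{i+1}^2)/d_i, a_{i+1} = floor((a_0 + m_{i+1})/d_{i+1}):
  m_1 = 1*41 - 0 = 41, d_1 = (1745 - 41^2)/1 = 64/1 = 64, a_1 = floor((41 + 41)/64) = 1.
  m_2 = 64*1 - 41 = 23, d_2 = (1745 - 23^2)/64 = 1216/64 = 19, a_2 = floor((41 + 23)/19) = 3.
  m_3 = 19*3 - 23 = 34, d_3 = (1745 - 34^2)/19 = 589/19 = 31, a_3 = floor((41 + 34)/31) = 2.
  m_4 = 31*2 - 34 = 28, d_4 = (1745 - 28^2)/31 = 961/31 = 31, a_4 = floor((41 + 28)/31) = 2.
  m_5 = 31*2 - 28 = 34, d_5 = (1745 - 34^2)/31 = 589/31 = 19, a_5 = floor((41 + 34)/19) = 3.
  m_6 = 19*3 - 34 = 23, d_6 = (1745 - 23^2)/19 = 1216/19 = 64, a_6 = floor((41 + 23)/64) = 1.
  m_7 = 64*1 - 23 = 41, d_7 = (1745 - 41^2)/64 = 64/64 = 1, a_7 = floor((41 + 41)/1) = 82.
  m_8 = 1*82 - 41 = 41, d_8 = (1745 - 41^2)/1 = 64/1 = 64: (m_8, d_8) = (m_1, d_1) = (41, 64), so from here the quotients repeat a_1, ..., a_7; the period length is 7.
So sqrt(1745) = [41; (1, 3, 2, 2, 3, 1, 82)] with period length k = 7.
k is odd, so (p_{k-1}, q_{k-1}) only solves x^2 - 1745y^2 = -1 and the fundamental solution of x^2 - 1745y^2 = 1 is (p_{2k-1}, q_{2k-1}) = (p_13, q_13); compute convergents through index 13, running through the period twice.
Convergents (p_i = a_i*p_{i-1} + p_{i-2}, q_i = a_i*q_{i-1} + q_{i-2} with p_{-2}=0, p_{-1}=1, q_{-2}=1, q_{-1}=0):
  i=0: a_0=41, p_0 = 41*1 + 0 = 41, q_0 = 41*0 + 1 = 1.
  i=1: a_1=1, p_1 = 1*41 + 1 = 42, q_1 = 1*1 + 0 = 1.
  i=2: a_2=3, p_2 = 3*42 + 41 = 167, q_2 = 3*1 + 1 = 4.
  i=3: a_3=2, p_3 = 2*167 + 42 = 376, q_3 = 2*4 + 1 = 9.
  i=4: a_4=2, p_4 = 2*376 + 167 = 919, q_4 = 2*9 + 4 = 22.
  i=5: a_5=3, p_5 = 3*919 + 376 = 3133, q_5 = 3*22 + 9 = 75.
  i=6: a_6=1, p_6 = 1*3133 + 919 = 4052, q_6 = 1*75 + 22 = 97.
  i=7: a_7=82, p_7 = 82*4052 + 3133 = 335397, q_7 = 82*97 + 75 = 8029.
  i=8: a_8=1, p_8 = 1*335397 + 4052 = 339449, q_8 = 1*8029 + 97 = 8126.
  i=9: a_9=3, p_9 = 3*339449 + 335397 = 1353744, q_9 = 3*8126 + 8029 = 32407.
  i=10: a_10=2, p_10 = 2*1353744 + 339449 = 3046937, q_10 = 2*32407 + 8126 = 72940.
  i=11: a_11=2, p_11 = 2*3046937 + 1353744 = 7447618, q_11 = 2*72940 + 32407 = 178287.
  i=12: a_12=3, p_12 = 3*7447618 + 3046937 = 25389791, q_12 = 3*178287 + 72940 = 607801.
  i=13: a_13=1, p_13 = 1*25389791 + 7447618 = 32837409, q_13 = 1*607801 + 178287 = 786088.
Indeed p_6^2 - 1745*q_6^2 = 16418704 - 16418705 = -1, not +1.
Check: 32837409^2 - 1745*786088^2 = 1078295429833281 - 1078295429833280 = 1, so (x, y) = (32837409, 786088) solves the equation, and by the theorem it is the least positive solution.

(x, y) = (32837409, 786088)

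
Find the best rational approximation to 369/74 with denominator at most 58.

Expand x = 369/74 as a continued fraction with the Euclidean algorithm:
  369 = 4*74 + 73, so a_0 = 4.
  74 = 1*73 + 1, so a_1 = 1.
  73 = 73*1 + 0, so a_2 = 73.
so x = [4; 1, 73].
Convergents (p_i = a_i*p_{i-1} + p_{i-2}, q_i = a_i*q_{i-1} + q_{i-2} with p_{-2}=0, p_{-1}=1, q_{-2}=1, q_{-1}=0), until the denominator exceeds 58:
  i=0: a_0=4, p_0 = 4*1 + 0 = 4, q_0 = 4*0 + 1 = 1.
  i=1: a_1=1, p_1 = 1*4 + 1 = 5, q_1 = 1*1 + 0 = 1.
  i=2: a_2=73, p_2 = 73*5 + 4 = 369, q_2 = 73*1 + 1 = 74.
q_2 = 74 > 58, so the last convergent with denominator <= 58 is p_1/q_1 = 5/1.
The closest fraction with denominator <= 58 is either p_1/q_1 or the intermediate fraction (k*p_1 + p_0)/(k*q_1 + q_0) with the largest k >= 1 whose denominator stays <= 58; these approach x as k grows, and every other convergent or intermediate fraction in range is farther away.
Largest k: floor((58 - q_0)/q_1) = floor((58 - 1)/1) = 57.
That gives (57*5 + 4)/(57*1 + 1) = 289/58.
Compare the errors: |x - 5/1| = |369*1 - 5*74|/(74*1) = 1/74, and |x - 289/58| = |369*58 - 289*74|/(74*58) = 16/4292.
Cross-multiplying, 16*74 = 1184 < 4292 = 1*4292, so 16/4292 is smaller: the intermediate fraction 289/58 is closer to x than 5/1.

289/58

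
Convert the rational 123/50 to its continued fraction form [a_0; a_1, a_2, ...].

Run the Euclidean algorithm on 123 and 50; the successive quotients are the partial quotients a_0, a_1, ... (each step inverts the fractional part left over by the previous one):
  123 = 2*50 + 23, so a_0 = 2.
  50 = 2*23 + 4, so a_1 = 2.
  23 = 5*4 + 3, so a_2 = 5.
  4 = 1*3 + 1, so a_3 = 1.
  3 = 3*1 + 0, so a_4 = 3.
The remainder reaches 0 after 5 divisions, so the expansion has 5 partial quotients, read off in order.

[2; 2, 5, 1, 3]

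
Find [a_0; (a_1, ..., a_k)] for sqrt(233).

[15; (3, 1, 3, 1, 1, 1, 1, 3, 1, 3, 30)]

Write x_i = (sqrt(233) + m_i)/d_i with (m_0, d_0) = (0, 1). a_0 = floor(sqrt(233)) = 15, since 15^2 = 225 <= 233 < 256 = 16^2.
Iterate m_{i+1} = d_i*a_i - m_i, d_{i+1} = (233 - m_{i+1}^2)/d_i, a_{i+1} = floor((a_0 + m_{i+1})/d_{i+1}):
  m_1 = 1*15 - 0 = 15, d_1 = (233 - 15^2)/1 = 8/1 = 8, a_1 = floor((15 + 15)/8) = 3.
  m_2 = 8*3 - 15 = 9, d_2 = (233 - 9^2)/8 = 152/8 = 19, a_2 = floor((15 + 9)/19) = 1.
  m_3 = 19*1 - 9 = 10, d_3 = (233 - 10^2)/19 = 133/19 = 7, a_3 = floor((15 + 10)/7) = 3.
  m_4 = 7*3 - 10 = 11, d_4 = (233 - 11^2)/7 = 112/7 = 16, a_4 = floor((15 + 11)/16) = 1.
  m_5 = 16*1 - 11 = 5, d_5 = (233 - 5^2)/16 = 208/16 = 13, a_5 = floor((15 + 5)/13) = 1.
  m_6 = 13*1 - 5 = 8, d_6 = (233 - 8^2)/13 = 169/13 = 13, a_6 = floor((15 + 8)/13) = 1.
  m_7 = 13*1 - 8 = 5, d_7 = (233 - 5^2)/13 = 208/13 = 16, a_7 = floor((15 + 5)/16) = 1.
  m_8 = 16*1 - 5 = 11, d_8 = (233 - 11^2)/16 = 112/16 = 7, a_8 = floor((15 + 11)/7) = 3.
  m_9 = 7*3 - 11 = 10, d_9 = (233 - 10^2)/7 = 133/7 = 19, a_9 = floor((15 + 10)/19) = 1.
  m_10 = 19*1 - 10 = 9, d_10 = (233 - 9^2)/19 = 152/19 = 8, a_10 = floor((15 + 9)/8) = 3.
  m_11 = 8*3 - 9 = 15, d_11 = (233 - 15^2)/8 = 8/8 = 1, a_11 = floor((15 + 15)/1) = 30.
  m_12 = 1*30 - 15 = 15, d_12 = (233 - 15^2)/1 = 8/1 = 8: (m_12, d_12) = (m_1, d_1) = (15, 8), so from here the quotients repeat a_1, ..., a_11; the period length is 11.
Hence the expansion of sqrt(233) is a_0 = 15 followed by the repeating block 3, 1, 3, 1, 1, 1, 1, 3, 1, 3, 30 (period 11).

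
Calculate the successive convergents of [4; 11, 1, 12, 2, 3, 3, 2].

Using the convergent recurrence p_i = a_i*p_{i-1} + p_{i-2}, q_i = a_i*q_{i-1} + q_{i-2} with p_{-2}=0, p_{-1}=1, q_{-2}=1, q_{-1}=0:
  i=0: a_0=4, p_0 = 4*1 + 0 = 4, q_0 = 4*0 + 1 = 1.
  i=1: a_1=11, p_1 = 11*4 + 1 = 45, q_1 = 11*1 + 0 = 11.
  i=2: a_2=1, p_2 = 1*45 + 4 = 49, q_2 = 1*11 + 1 = 12.
  i=3: a_3=12, p_3 = 12*49 + 45 = 633, q_3 = 12*12 + 11 = 155.
  i=4: a_4=2, p_4 = 2*633 + 49 = 1315, q_4 = 2*155 + 12 = 322.
  i=5: a_5=3, p_5 = 3*1315 + 633 = 4578, q_5 = 3*322 + 155 = 1121.
  i=6: a_6=3, p_6 = 3*4578 + 1315 = 15049, q_6 = 3*1121 + 322 = 3685.
  i=7: a_7=2, p_7 = 2*15049 + 4578 = 34676, q_7 = 2*3685 + 1121 = 8491.

4/1, 45/11, 49/12, 633/155, 1315/322, 4578/1121, 15049/3685, 34676/8491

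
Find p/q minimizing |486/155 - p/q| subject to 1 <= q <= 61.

185/59

Expand x = 486/155 as a continued fraction with the Euclidean algorithm:
  486 = 3*155 + 21, so a_0 = 3.
  155 = 7*21 + 8, so a_1 = 7.
  21 = 2*8 + 5, so a_2 = 2.
  8 = 1*5 + 3, so a_3 = 1.
  5 = 1*3 + 2, so a_4 = 1.
  3 = 1*2 + 1, so a_5 = 1.
  2 = 2*1 + 0, so a_6 = 2.
so x = [3; 7, 2, 1, 1, 1, 2].
Convergents (p_i = a_i*p_{i-1} + p_{i-2}, q_i = a_i*q_{i-1} + q_{i-2} with p_{-2}=0, p_{-1}=1, q_{-2}=1, q_{-1}=0), until the denominator exceeds 61:
  i=0: a_0=3, p_0 = 3*1 + 0 = 3, q_0 = 3*0 + 1 = 1.
  i=1: a_1=7, p_1 = 7*3 + 1 = 22, q_1 = 7*1 + 0 = 7.
  i=2: a_2=2, p_2 = 2*22 + 3 = 47, q_2 = 2*7 + 1 = 15.
  i=3: a_3=1, p_3 = 1*47 + 22 = 69, q_3 = 1*15 + 7 = 22.
  i=4: a_4=1, p_4 = 1*69 + 47 = 116, q_4 = 1*22 + 15 = 37.
  i=5: a_5=1, p_5 = 1*116 + 69 = 185, q_5 = 1*37 + 22 = 59.
  i=6: a_6=2, p_6 = 2*185 + 116 = 486, q_6 = 2*59 + 37 = 155.
q_6 = 155 > 61, so the last convergent with denominator <= 61 is p_5/q_5 = 185/59.
The closest fraction with denominator <= 61 is either p_5/q_5 or the intermediate fraction (k*p_5 + p_4)/(k*q_5 + q_4) with the largest k >= 1 whose denominator stays <= 61; these approach x as k grows, and every other convergent or intermediate fraction in range is farther away.
Largest k: floor((61 - q_4)/q_5) = floor((61 - 37)/59) = 0.
Since k = 0, no intermediate fraction beyond p_5/q_5 has denominator <= 61, so the convergent 185/59 is the closest (its error is |486*59 - 185*155|/(155*59) = 1/9145).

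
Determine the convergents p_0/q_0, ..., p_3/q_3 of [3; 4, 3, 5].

Using the convergent recurrence p_i = a_i*p_{i-1} + p_{i-2}, q_i = a_i*q_{i-1} + q_{i-2} with p_{-2}=0, p_{-1}=1, q_{-2}=1, q_{-1}=0:
  i=0: a_0=3, p_0 = 3*1 + 0 = 3, q_0 = 3*0 + 1 = 1.
  i=1: a_1=4, p_1 = 4*3 + 1 = 13, q_1 = 4*1 + 0 = 4.
  i=2: a_2=3, p_2 = 3*13 + 3 = 42, q_2 = 3*4 + 1 = 13.
  i=3: a_3=5, p_3 = 5*42 + 13 = 223, q_3 = 5*13 + 4 = 69.

3/1, 13/4, 42/13, 223/69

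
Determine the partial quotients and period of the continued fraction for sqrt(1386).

Write x_i = (sqrt(1386) + m_i)/d_i with (m_0, d_0) = (0, 1). a_0 = floor(sqrt(1386)) = 37, since 37^2 = 1369 <= 1386 < 1444 = 38^2.
Iterate m_{i+1} = d_i*a_i - m_i, d_{i+1} = (1386 - m_{i+1}^2)/d_i, a_{i+1} = floor((a_0 + m_{i+1})/d_{i+1}):
  m_1 = 1*37 - 0 = 37, d_1 = (1386 - 37^2)/1 = 17/1 = 17, a_1 = floor((37 + 37)/17) = 4.
  m_2 = 17*4 - 37 = 31, d_2 = (1386 - 31^2)/17 = 425/17 = 25, a_2 = floor((37 + 31)/25) = 2.
  m_3 = 25*2 - 31 = 19, d_3 = (1386 - 19^2)/25 = 1025/25 = 41, a_3 = floor((37 + 19)/41) = 1.
  m_4 = 41*1 - 19 = 22, d_4 = (1386 - 22^2)/41 = 902/41 = 22, a_4 = floor((37 + 22)/22) = 2.
  m_5 = 22*2 - 22 = 22, d_5 = (1386 - 22^2)/22 = 902/22 = 41, a_5 = floor((37 + 22)/41) = 1.
  m_6 = 41*1 - 22 = 19, d_6 = (1386 - 19^2)/41 = 1025/41 = 25, a_6 = floor((37 + 19)/25) = 2.
  m_7 = 25*2 - 19 = 31, d_7 = (1386 - 31^2)/25 = 425/25 = 17, a_7 = floor((37 + 31)/17) = 4.
  m_8 = 17*4 - 31 = 37, d_8 = (1386 - 37^2)/17 = 17/17 = 1, a_8 = floor((37 + 37)/1) = 74.
  m_9 = 1*74 - 37 = 37, d_9 = (1386 - 37^2)/1 = 17/1 = 17: (m_9, d_9) = (m_1, d_1) = (37, 17), so from here the quotients repeat a_1, ..., a_8; the period length is 8.
Hence the expansion of sqrt(1386) is a_0 = 37 followed by the repeating block 4, 2, 1, 2, 1, 2, 4, 74 (period 8).

[37; (4, 2, 1, 2, 1, 2, 4, 74)]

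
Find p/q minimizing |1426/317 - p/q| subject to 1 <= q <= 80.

9/2

Expand x = 1426/317 as a continued fraction with the Euclidean algorithm:
  1426 = 4*317 + 158, so a_0 = 4.
  317 = 2*158 + 1, so a_1 = 2.
  158 = 158*1 + 0, so a_2 = 158.
so x = [4; 2, 158].
Convergents (p_i = a_i*p_{i-1} + p_{i-2}, q_i = a_i*q_{i-1} + q_{i-2} with p_{-2}=0, p_{-1}=1, q_{-2}=1, q_{-1}=0), until the denominator exceeds 80:
  i=0: a_0=4, p_0 = 4*1 + 0 = 4, q_0 = 4*0 + 1 = 1.
  i=1: a_1=2, p_1 = 2*4 + 1 = 9, q_1 = 2*1 + 0 = 2.
  i=2: a_2=158, p_2 = 158*9 + 4 = 1426, q_2 = 158*2 + 1 = 317.
q_2 = 317 > 80, so the last convergent with denominator <= 80 is p_1/q_1 = 9/2.
The closest fraction with denominator <= 80 is either p_1/q_1 or the intermediate fraction (k*p_1 + p_0)/(k*q_1 + q_0) with the largest k >= 1 whose denominator stays <= 80; these approach x as k grows, and every other convergent or intermediate fraction in range is farther away.
Largest k: floor((80 - q_0)/q_1) = floor((80 - 1)/2) = 39.
That gives (39*9 + 4)/(39*2 + 1) = 355/79.
Compare the errors: |x - 9/2| = |1426*2 - 9*317|/(317*2) = 1/634, and |x - 355/79| = |1426*79 - 355*317|/(317*79) = 119/25043.
Cross-multiplying, 1*25043 = 25043 < 75446 = 119*634, so 1/634 is smaller: the convergent 9/2 is closer to x than 355/79.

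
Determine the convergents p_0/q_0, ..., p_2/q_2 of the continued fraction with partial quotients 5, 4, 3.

Using the convergent recurrence p_i = a_i*p_{i-1} + p_{i-2}, q_i = a_i*q_{i-1} + q_{i-2} with p_{-2}=0, p_{-1}=1, q_{-2}=1, q_{-1}=0:
  i=0: a_0=5, p_0 = 5*1 + 0 = 5, q_0 = 5*0 + 1 = 1.
  i=1: a_1=4, p_1 = 4*5 + 1 = 21, q_1 = 4*1 + 0 = 4.
  i=2: a_2=3, p_2 = 3*21 + 5 = 68, q_2 = 3*4 + 1 = 13.

5/1, 21/4, 68/13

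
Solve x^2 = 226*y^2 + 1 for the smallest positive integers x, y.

First expand sqrt(226) as a continued fraction. With x_i = (sqrt(226) + m_i)/d_i and (m_0, d_0) = (0, 1): a_0 = floor(sqrt(226)) = 15, since 15^2 = 225 <= 226 < 256 = 16^2.
Iterate m_{i+1} = d_i*a_i - m_i, d_{i+1} = (226 - m_{i+1}^2)/d_i, a_{i+1} = floor((a_0 + m_{i+1})/d_{i+1}):
  m_1 = 1*15 - 0 = 15, d_1 = (226 - 15^2)/1 = 1/1 = 1, a_1 = floor((15 + 15)/1) = 30.
  m_2 = 1*30 - 15 = 15, d_2 = (226 - 15^2)/1 = 1/1 = 1: (m_2, d_2) = (m_1, d_1) = (15, 1), so from here the quotient a_1 repeats; the period length is 1.
So sqrt(226) = [15; (30)] with period length k = 1.
k is odd, so (p_{k-1}, q_{k-1}) only solves x^2 - 226y^2 = -1 and the fundamental solution of x^2 - 226y^2 = 1 is (p_{2k-1}, q_{2k-1}) = (p_1, q_1); compute convergents through index 1, running through the period twice.
Convergents (p_i = a_i*p_{i-1} + p_{i-2}, q_i = a_i*q_{i-1} + q_{i-2} with p_{-2}=0, p_{-1}=1, q_{-2}=1, q_{-1}=0):
  i=0: a_0=15, p_0 = 15*1 + 0 = 15, q_0 = 15*0 + 1 = 1.
  i=1: a_1=30, p_1 = 30*15 + 1 = 451, q_1 = 30*1 + 0 = 30.
Indeed p_0^2 - 226*q_0^2 = 225 - 226 = -1, not +1.
Check: 451^2 - 226*30^2 = 203401 - 203400 = 1, so (x, y) = (451, 30) solves the equation, and by the theorem it is the least positive solution.

(x, y) = (451, 30)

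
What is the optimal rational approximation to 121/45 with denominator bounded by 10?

27/10

Expand x = 121/45 as a continued fraction with the Euclidean algorithm:
  121 = 2*45 + 31, so a_0 = 2.
  45 = 1*31 + 14, so a_1 = 1.
  31 = 2*14 + 3, so a_2 = 2.
  14 = 4*3 + 2, so a_3 = 4.
  3 = 1*2 + 1, so a_4 = 1.
  2 = 2*1 + 0, so a_5 = 2.
so x = [2; 1, 2, 4, 1, 2].
Convergents (p_i = a_i*p_{i-1} + p_{i-2}, q_i = a_i*q_{i-1} + q_{i-2} with p_{-2}=0, p_{-1}=1, q_{-2}=1, q_{-1}=0), until the denominator exceeds 10:
  i=0: a_0=2, p_0 = 2*1 + 0 = 2, q_0 = 2*0 + 1 = 1.
  i=1: a_1=1, p_1 = 1*2 + 1 = 3, q_1 = 1*1 + 0 = 1.
  i=2: a_2=2, p_2 = 2*3 + 2 = 8, q_2 = 2*1 + 1 = 3.
  i=3: a_3=4, p_3 = 4*8 + 3 = 35, q_3 = 4*3 + 1 = 13.
q_3 = 13 > 10, so the last convergent with denominator <= 10 is p_2/q_2 = 8/3.
The closest fraction with denominator <= 10 is either p_2/q_2 or the intermediate fraction (k*p_2 + p_1)/(k*q_2 + q_1) with the largest k >= 1 whose denominator stays <= 10; these approach x as k grows, and every other convergent or intermediate fraction in range is farther away.
Largest k: floor((10 - q_1)/q_2) = floor((10 - 1)/3) = 3.
That gives (3*8 + 3)/(3*3 + 1) = 27/10.
Compare the errors: |x - 8/3| = |121*3 - 8*45|/(45*3) = 3/135, and |x - 27/10| = |121*10 - 27*45|/(45*10) = 5/450.
Cross-multiplying, 5*135 = 675 < 1350 = 3*450, so 5/450 is smaller: the intermediate fraction 27/10 is closer to x than 8/3.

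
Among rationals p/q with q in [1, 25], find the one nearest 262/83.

Expand x = 262/83 as a continued fraction with the Euclidean algorithm:
  262 = 3*83 + 13, so a_0 = 3.
  83 = 6*13 + 5, so a_1 = 6.
  13 = 2*5 + 3, so a_2 = 2.
  5 = 1*3 + 2, so a_3 = 1.
  3 = 1*2 + 1, so a_4 = 1.
  2 = 2*1 + 0, so a_5 = 2.
so x = [3; 6, 2, 1, 1, 2].
Convergents (p_i = a_i*p_{i-1} + p_{i-2}, q_i = a_i*q_{i-1} + q_{i-2} with p_{-2}=0, p_{-1}=1, q_{-2}=1, q_{-1}=0), until the denominator exceeds 25:
  i=0: a_0=3, p_0 = 3*1 + 0 = 3, q_0 = 3*0 + 1 = 1.
  i=1: a_1=6, p_1 = 6*3 + 1 = 19, q_1 = 6*1 + 0 = 6.
  i=2: a_2=2, p_2 = 2*19 + 3 = 41, q_2 = 2*6 + 1 = 13.
  i=3: a_3=1, p_3 = 1*41 + 19 = 60, q_3 = 1*13 + 6 = 19.
  i=4: a_4=1, p_4 = 1*60 + 41 = 101, q_4 = 1*19 + 13 = 32.
q_4 = 32 > 25, so the last convergent with denominator <= 25 is p_3/q_3 = 60/19.
The closest fraction with denominator <= 25 is either p_3/q_3 or the intermediate fraction (k*p_3 + p_2)/(k*q_3 + q_2) with the largest k >= 1 whose denominator stays <= 25; these approach x as k grows, and every other convergent or intermediate fraction in range is farther away.
Largest k: floor((25 - q_2)/q_3) = floor((25 - 13)/19) = 0.
Since k = 0, no intermediate fraction beyond p_3/q_3 has denominator <= 25, so the convergent 60/19 is the closest (its error is |262*19 - 60*83|/(83*19) = 2/1577).

60/19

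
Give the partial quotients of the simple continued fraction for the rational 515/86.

Run the Euclidean algorithm on 515 and 86; the successive quotients are the partial quotients a_0, a_1, ... (each step inverts the fractional part left over by the previous one):
  515 = 5*86 + 85, so a_0 = 5.
  86 = 1*85 + 1, so a_1 = 1.
  85 = 85*1 + 0, so a_2 = 85.
The remainder reaches 0 after 3 divisions, so the expansion has 3 partial quotients, read off in order.

[5; 1, 85]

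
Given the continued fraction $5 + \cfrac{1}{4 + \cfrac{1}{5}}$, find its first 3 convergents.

Using the convergent recurrence p_i = a_i*p_{i-1} + p_{i-2}, q_i = a_i*q_{i-1} + q_{i-2} with p_{-2}=0, p_{-1}=1, q_{-2}=1, q_{-1}=0:
  i=0: a_0=5, p_0 = 5*1 + 0 = 5, q_0 = 5*0 + 1 = 1.
  i=1: a_1=4, p_1 = 4*5 + 1 = 21, q_1 = 4*1 + 0 = 4.
  i=2: a_2=5, p_2 = 5*21 + 5 = 110, q_2 = 5*4 + 1 = 21.

5/1, 21/4, 110/21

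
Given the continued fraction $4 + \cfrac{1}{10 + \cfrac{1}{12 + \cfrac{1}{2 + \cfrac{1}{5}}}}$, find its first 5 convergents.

4/1, 41/10, 496/121, 1033/252, 5661/1381

Using the convergent recurrence p_i = a_i*p_{i-1} + p_{i-2}, q_i = a_i*q_{i-1} + q_{i-2} with p_{-2}=0, p_{-1}=1, q_{-2}=1, q_{-1}=0:
  i=0: a_0=4, p_0 = 4*1 + 0 = 4, q_0 = 4*0 + 1 = 1.
  i=1: a_1=10, p_1 = 10*4 + 1 = 41, q_1 = 10*1 + 0 = 10.
  i=2: a_2=12, p_2 = 12*41 + 4 = 496, q_2 = 12*10 + 1 = 121.
  i=3: a_3=2, p_3 = 2*496 + 41 = 1033, q_3 = 2*121 + 10 = 252.
  i=4: a_4=5, p_4 = 5*1033 + 496 = 5661, q_4 = 5*252 + 121 = 1381.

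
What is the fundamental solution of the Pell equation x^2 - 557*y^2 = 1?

First expand sqrt(557) as a continued fraction. With x_i = (sqrt(557) + m_i)/d_i and (m_0, d_0) = (0, 1): a_0 = floor(sqrt(557)) = 23, since 23^2 = 529 <= 557 < 576 = 24^2.
Iterate m_{i+1} = d_i*a_i - m_i, d_{i+1} = (557 - m_{i+1}^2)/d_i, a_{i+1} = floor((a_0 + m_{i+1})/d_{i+1}):
  m_1 = 1*23 - 0 = 23, d_1 = (557 - 23^2)/1 = 28/1 = 28, a_1 = floor((23 + 23)/28) = 1.
  m_2 = 28*1 - 23 = 5, d_2 = (557 - 5^2)/28 = 532/28 = 19, a_2 = floor((23 + 5)/19) = 1.
  m_3 = 19*1 - 5 = 14, d_3 = (557 - 14^2)/19 = 361/19 = 19, a_3 = floor((23 + 14)/19) = 1.
  m_4 = 19*1 - 14 = 5, d_4 = (557 - 5^2)/19 = 532/19 = 28, a_4 = floor((23 + 5)/28) = 1.
  m_5 = 28*1 - 5 = 23, d_5 = (557 - 23^2)/28 = 28/28 = 1, a_5 = floor((23 + 23)/1) = 46.
  m_6 = 1*46 - 23 = 23, d_6 = (557 - 23^2)/1 = 28/1 = 28: (m_6, d_6) = (m_1, d_1) = (23, 28), so from here the quotients repeat a_1, ..., a_5; the period length is 5.
So sqrt(557) = [23; (1, 1, 1, 1, 46)] with period length k = 5.
k is odd, so (p_{k-1}, q_{k-1}) only solves x^2 - 557y^2 = -1 and the fundamental solution of x^2 - 557y^2 = 1 is (p_{2k-1}, q_{2k-1}) = (p_9, q_9); compute convergents through index 9, running through the period twice.
Convergents (p_i = a_i*p_{i-1} + p_{i-2}, q_i = a_i*q_{i-1} + q_{i-2} with p_{-2}=0, p_{-1}=1, q_{-2}=1, q_{-1}=0):
  i=0: a_0=23, p_0 = 23*1 + 0 = 23, q_0 = 23*0 + 1 = 1.
  i=1: a_1=1, p_1 = 1*23 + 1 = 24, q_1 = 1*1 + 0 = 1.
  i=2: a_2=1, p_2 = 1*24 + 23 = 47, q_2 = 1*1 + 1 = 2.
  i=3: a_3=1, p_3 = 1*47 + 24 = 71, q_3 = 1*2 + 1 = 3.
  i=4: a_4=1, p_4 = 1*71 + 47 = 118, q_4 = 1*3 + 2 = 5.
  i=5: a_5=46, p_5 = 46*118 + 71 = 5499, q_5 = 46*5 + 3 = 233.
  i=6: a_6=1, p_6 = 1*5499 + 118 = 5617, q_6 = 1*233 + 5 = 238.
  i=7: a_7=1, p_7 = 1*5617 + 5499 = 11116, q_7 = 1*238 + 233 = 471.
  i=8: a_8=1, p_8 = 1*11116 + 5617 = 16733, q_8 = 1*471 + 238 = 709.
  i=9: a_9=1, p_9 = 1*16733 + 11116 = 27849, q_9 = 1*709 + 471 = 1180.
Indeed p_4^2 - 557*q_4^2 = 13924 - 13925 = -1, not +1.
Check: 27849^2 - 557*1180^2 = 775566801 - 775566800 = 1, so (x, y) = (27849, 1180) solves the equation, and by the theorem it is the least positive solution.

(x, y) = (27849, 1180)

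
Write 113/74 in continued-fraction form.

[1; 1, 1, 8, 1, 3]

Run the Euclidean algorithm on 113 and 74; the successive quotients are the partial quotients a_0, a_1, ... (each step inverts the fractional part left over by the previous one):
  113 = 1*74 + 39, so a_0 = 1.
  74 = 1*39 + 35, so a_1 = 1.
  39 = 1*35 + 4, so a_2 = 1.
  35 = 8*4 + 3, so a_3 = 8.
  4 = 1*3 + 1, so a_4 = 1.
  3 = 3*1 + 0, so a_5 = 3.
The remainder reaches 0 after 6 divisions, so the expansion has 6 partial quotients, read off in order.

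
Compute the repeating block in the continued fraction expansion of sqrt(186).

Write x_i = (sqrt(186) + m_i)/d_i with (m_0, d_0) = (0, 1). a_0 = floor(sqrt(186)) = 13, since 13^2 = 169 <= 186 < 196 = 14^2.
Iterate m_{i+1} = d_i*a_i - m_i, d_{i+1} = (186 - m_{i+1}^2)/d_i, a_{i+1} = floor((a_0 + m_{i+1})/d_{i+1}):
  m_1 = 1*13 - 0 = 13, d_1 = (186 - 13^2)/1 = 17/1 = 17, a_1 = floor((13 + 13)/17) = 1.
  m_2 = 17*1 - 13 = 4, d_2 = (186 - 4^2)/17 = 170/17 = 10, a_2 = floor((13 + 4)/10) = 1.
  m_3 = 10*1 - 4 = 6, d_3 = (186 - 6^2)/10 = 150/10 = 15, a_3 = floor((13 + 6)/15) = 1.
  m_4 = 15*1 - 6 = 9, d_4 = (186 - 9^2)/15 = 105/15 = 7, a_4 = floor((13 + 9)/7) = 3.
  m_5 = 7*3 - 9 = 12, d_5 = (186 - 12^2)/7 = 42/7 = 6, a_5 = floor((13 + 12)/6) = 4.
  m_6 = 6*4 - 12 = 12, d_6 = (186 - 12^2)/6 = 42/6 = 7, a_6 = floor((13 + 12)/7) = 3.
  m_7 = 7*3 - 12 = 9, d_7 = (186 - 9^2)/7 = 105/7 = 15, a_7 = floor((13 + 9)/15) = 1.
  m_8 = 15*1 - 9 = 6, d_8 = (186 - 6^2)/15 = 150/15 = 10, a_8 = floor((13 + 6)/10) = 1.
  m_9 = 10*1 - 6 = 4, d_9 = (186 - 4^2)/10 = 170/10 = 17, a_9 = floor((13 + 4)/17) = 1.
  m_10 = 17*1 - 4 = 13, d_10 = (186 - 13^2)/17 = 17/17 = 1, a_10 = floor((13 + 13)/1) = 26.
  m_11 = 1*26 - 13 = 13, d_11 = (186 - 13^2)/1 = 17/1 = 17: (m_11, d_11) = (m_1, d_1) = (13, 17), so from here the quotients repeat a_1, ..., a_10; the period length is 10.
Hence the expansion of sqrt(186) is a_0 = 13 followed by the repeating block 1, 1, 1, 3, 4, 3, 1, 1, 1, 26 (period 10).

[13; (1, 1, 1, 3, 4, 3, 1, 1, 1, 26)]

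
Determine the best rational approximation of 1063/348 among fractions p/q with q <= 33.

55/18

Expand x = 1063/348 as a continued fraction with the Euclidean algorithm:
  1063 = 3*348 + 19, so a_0 = 3.
  348 = 18*19 + 6, so a_1 = 18.
  19 = 3*6 + 1, so a_2 = 3.
  6 = 6*1 + 0, so a_3 = 6.
so x = [3; 18, 3, 6].
Convergents (p_i = a_i*p_{i-1} + p_{i-2}, q_i = a_i*q_{i-1} + q_{i-2} with p_{-2}=0, p_{-1}=1, q_{-2}=1, q_{-1}=0), until the denominator exceeds 33:
  i=0: a_0=3, p_0 = 3*1 + 0 = 3, q_0 = 3*0 + 1 = 1.
  i=1: a_1=18, p_1 = 18*3 + 1 = 55, q_1 = 18*1 + 0 = 18.
  i=2: a_2=3, p_2 = 3*55 + 3 = 168, q_2 = 3*18 + 1 = 55.
q_2 = 55 > 33, so the last convergent with denominator <= 33 is p_1/q_1 = 55/18.
The closest fraction with denominator <= 33 is either p_1/q_1 or the intermediate fraction (k*p_1 + p_0)/(k*q_1 + q_0) with the largest k >= 1 whose denominator stays <= 33; these approach x as k grows, and every other convergent or intermediate fraction in range is farther away.
Largest k: floor((33 - q_0)/q_1) = floor((33 - 1)/18) = 1.
That gives (1*55 + 3)/(1*18 + 1) = 58/19.
Compare the errors: |x - 55/18| = |1063*18 - 55*348|/(348*18) = 6/6264, and |x - 58/19| = |1063*19 - 58*348|/(348*19) = 13/6612.
Cross-multiplying, 6*6612 = 39672 < 81432 = 13*6264, so 6/6264 is smaller: the convergent 55/18 is closer to x than 58/19.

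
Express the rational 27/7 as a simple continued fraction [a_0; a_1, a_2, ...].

[3; 1, 6]

Run the Euclidean algorithm on 27 and 7; the successive quotients are the partial quotients a_0, a_1, ... (each step inverts the fractional part left over by the previous one):
  27 = 3*7 + 6, so a_0 = 3.
  7 = 1*6 + 1, so a_1 = 1.
  6 = 6*1 + 0, so a_2 = 6.
The remainder reaches 0 after 3 divisions, so the expansion has 3 partial quotients, read off in order.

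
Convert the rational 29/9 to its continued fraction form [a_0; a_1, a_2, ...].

Run the Euclidean algorithm on 29 and 9; the successive quotients are the partial quotients a_0, a_1, ... (each step inverts the fractional part left over by the previous one):
  29 = 3*9 + 2, so a_0 = 3.
  9 = 4*2 + 1, so a_1 = 4.
  2 = 2*1 + 0, so a_2 = 2.
The remainder reaches 0 after 3 divisions, so the expansion has 3 partial quotients, read off in order.

[3; 4, 2]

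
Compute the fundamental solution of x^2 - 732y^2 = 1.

(x, y) = (487, 18)

First expand sqrt(732) as a continued fraction. With x_i = (sqrt(732) + m_i)/d_i and (m_0, d_0) = (0, 1): a_0 = floor(sqrt(732)) = 27, since 27^2 = 729 <= 732 < 784 = 28^2.
Iterate m_{i+1} = d_i*a_i - m_i, d_{i+1} = (732 - m_{i+1}^2)/d_i, a_{i+1} = floor((a_0 + m_{i+1})/d_{i+1}):
  m_1 = 1*27 - 0 = 27, d_1 = (732 - 27^2)/1 = 3/1 = 3, a_1 = floor((27 + 27)/3) = 18.
  m_2 = 3*18 - 27 = 27, d_2 = (732 - 27^2)/3 = 3/3 = 1, a_2 = floor((27 + 27)/1) = 54.
  m_3 = 1*54 - 27 = 27, d_3 = (732 - 27^2)/1 = 3/1 = 3: (m_3, d_3) = (m_1, d_1) = (27, 3), so from here the quotients repeat a_1, a_2; the period length is 2.
So sqrt(732) = [27; (18, 54)] with period length k = 2.
k is even, so the fundamental solution of x^2 - 732y^2 = 1 is (p_{k-1}, q_{k-1}) = (p_1, q_1); compute convergents through index 1.
Convergents (p_i = a_i*p_{i-1} + p_{i-2}, q_i = a_i*q_{i-1} + q_{i-2} with p_{-2}=0, p_{-1}=1, q_{-2}=1, q_{-1}=0):
  i=0: a_0=27, p_0 = 27*1 + 0 = 27, q_0 = 27*0 + 1 = 1.
  i=1: a_1=18, p_1 = 18*27 + 1 = 487, q_1 = 18*1 + 0 = 18.
Check: 487^2 - 732*18^2 = 237169 - 237168 = 1, so (x, y) = (487, 18) solves the equation, and by the theorem it is the least positive solution.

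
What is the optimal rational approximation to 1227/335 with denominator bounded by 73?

Expand x = 1227/335 as a continued fraction with the Euclidean algorithm:
  1227 = 3*335 + 222, so a_0 = 3.
  335 = 1*222 + 113, so a_1 = 1.
  222 = 1*113 + 109, so a_2 = 1.
  113 = 1*109 + 4, so a_3 = 1.
  109 = 27*4 + 1, so a_4 = 27.
  4 = 4*1 + 0, so a_5 = 4.
so x = [3; 1, 1, 1, 27, 4].
Convergents (p_i = a_i*p_{i-1} + p_{i-2}, q_i = a_i*q_{i-1} + q_{i-2} with p_{-2}=0, p_{-1}=1, q_{-2}=1, q_{-1}=0), until the denominator exceeds 73:
  i=0: a_0=3, p_0 = 3*1 + 0 = 3, q_0 = 3*0 + 1 = 1.
  i=1: a_1=1, p_1 = 1*3 + 1 = 4, q_1 = 1*1 + 0 = 1.
  i=2: a_2=1, p_2 = 1*4 + 3 = 7, q_2 = 1*1 + 1 = 2.
  i=3: a_3=1, p_3 = 1*7 + 4 = 11, q_3 = 1*2 + 1 = 3.
  i=4: a_4=27, p_4 = 27*11 + 7 = 304, q_4 = 27*3 + 2 = 83.
q_4 = 83 > 73, so the last convergent with denominator <= 73 is p_3/q_3 = 11/3.
The closest fraction with denominator <= 73 is either p_3/q_3 or the intermediate fraction (k*p_3 + p_2)/(k*q_3 + q_2) with the largest k >= 1 whose denominator stays <= 73; these approach x as k grows, and every other convergent or intermediate fraction in range is farther away.
Largest k: floor((73 - q_2)/q_3) = floor((73 - 2)/3) = 23.
That gives (23*11 + 7)/(23*3 + 2) = 260/71.
Compare the errors: |x - 11/3| = |1227*3 - 11*335|/(335*3) = 4/1005, and |x - 260/71| = |1227*71 - 260*335|/(335*71) = 17/23785.
Cross-multiplying, 17*1005 = 17085 < 95140 = 4*23785, so 17/23785 is smaller: the intermediate fraction 260/71 is closer to x than 11/3.

260/71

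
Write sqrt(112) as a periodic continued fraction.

[10; (1, 1, 2, 1, 1, 20)]

Write x_i = (sqrt(112) + m_i)/d_i with (m_0, d_0) = (0, 1). a_0 = floor(sqrt(112)) = 10, since 10^2 = 100 <= 112 < 121 = 11^2.
Iterate m_{i+1} = d_i*a_i - m_i, d_{i+1} = (112 - m_{i+1}^2)/d_i, a_{i+1} = floor((a_0 + m_{i+1})/d_{i+1}):
  m_1 = 1*10 - 0 = 10, d_1 = (112 - 10^2)/1 = 12/1 = 12, a_1 = floor((10 + 10)/12) = 1.
  m_2 = 12*1 - 10 = 2, d_2 = (112 - 2^2)/12 = 108/12 = 9, a_2 = floor((10 + 2)/9) = 1.
  m_3 = 9*1 - 2 = 7, d_3 = (112 - 7^2)/9 = 63/9 = 7, a_3 = floor((10 + 7)/7) = 2.
  m_4 = 7*2 - 7 = 7, d_4 = (112 - 7^2)/7 = 63/7 = 9, a_4 = floor((10 + 7)/9) = 1.
  m_5 = 9*1 - 7 = 2, d_5 = (112 - 2^2)/9 = 108/9 = 12, a_5 = floor((10 + 2)/12) = 1.
  m_6 = 12*1 - 2 = 10, d_6 = (112 - 10^2)/12 = 12/12 = 1, a_6 = floor((10 + 10)/1) = 20.
  m_7 = 1*20 - 10 = 10, d_7 = (112 - 10^2)/1 = 12/1 = 12: (m_7, d_7) = (m_1, d_1) = (10, 12), so from here the quotients repeat a_1, ..., a_6; the period length is 6.
Hence the expansion of sqrt(112) is a_0 = 10 followed by the repeating block 1, 1, 2, 1, 1, 20 (period 6).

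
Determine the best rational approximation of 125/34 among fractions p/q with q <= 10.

11/3

Expand x = 125/34 as a continued fraction with the Euclidean algorithm:
  125 = 3*34 + 23, so a_0 = 3.
  34 = 1*23 + 11, so a_1 = 1.
  23 = 2*11 + 1, so a_2 = 2.
  11 = 11*1 + 0, so a_3 = 11.
so x = [3; 1, 2, 11].
Convergents (p_i = a_i*p_{i-1} + p_{i-2}, q_i = a_i*q_{i-1} + q_{i-2} with p_{-2}=0, p_{-1}=1, q_{-2}=1, q_{-1}=0), until the denominator exceeds 10:
  i=0: a_0=3, p_0 = 3*1 + 0 = 3, q_0 = 3*0 + 1 = 1.
  i=1: a_1=1, p_1 = 1*3 + 1 = 4, q_1 = 1*1 + 0 = 1.
  i=2: a_2=2, p_2 = 2*4 + 3 = 11, q_2 = 2*1 + 1 = 3.
  i=3: a_3=11, p_3 = 11*11 + 4 = 125, q_3 = 11*3 + 1 = 34.
q_3 = 34 > 10, so the last convergent with denominator <= 10 is p_2/q_2 = 11/3.
The closest fraction with denominator <= 10 is either p_2/q_2 or the intermediate fraction (k*p_2 + p_1)/(k*q_2 + q_1) with the largest k >= 1 whose denominator stays <= 10; these approach x as k grows, and every other convergent or intermediate fraction in range is farther away.
Largest k: floor((10 - q_1)/q_2) = floor((10 - 1)/3) = 3.
That gives (3*11 + 4)/(3*3 + 1) = 37/10.
Compare the errors: |x - 11/3| = |125*3 - 11*34|/(34*3) = 1/102, and |x - 37/10| = |125*10 - 37*34|/(34*10) = 8/340.
Cross-multiplying, 1*340 = 340 < 816 = 8*102, so 1/102 is smaller: the convergent 11/3 is closer to x than 37/10.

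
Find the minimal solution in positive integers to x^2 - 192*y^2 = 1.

First expand sqrt(192) as a continued fraction. With x_i = (sqrt(192) + m_i)/d_i and (m_0, d_0) = (0, 1): a_0 = floor(sqrt(192)) = 13, since 13^2 = 169 <= 192 < 196 = 14^2.
Iterate m_{i+1} = d_i*a_i - m_i, d_{i+1} = (192 - m_{i+1}^2)/d_i, a_{i+1} = floor((a_0 + m_{i+1})/d_{i+1}):
  m_1 = 1*13 - 0 = 13, d_1 = (192 - 13^2)/1 = 23/1 = 23, a_1 = floor((13 + 13)/23) = 1.
  m_2 = 23*1 - 13 = 10, d_2 = (192 - 10^2)/23 = 92/23 = 4, a_2 = floor((13 + 10)/4) = 5.
  m_3 = 4*5 - 10 = 10, d_3 = (192 - 10^2)/4 = 92/4 = 23, a_3 = floor((13 + 10)/23) = 1.
  m_4 = 23*1 - 10 = 13, d_4 = (192 - 13^2)/23 = 23/23 = 1, a_4 = floor((13 + 13)/1) = 26.
  m_5 = 1*26 - 13 = 13, d_5 = (192 - 13^2)/1 = 23/1 = 23: (m_5, d_5) = (m_1, d_1) = (13, 23), so from here the quotients repeat a_1, ..., a_4; the period length is 4.
So sqrt(192) = [13; (1, 5, 1, 26)] with period length k = 4.
k is even, so the fundamental solution of x^2 - 192y^2 = 1 is (p_{k-1}, q_{k-1}) = (p_3, q_3); compute convergents through index 3.
Convergents (p_i = a_i*p_{i-1} + p_{i-2}, q_i = a_i*q_{i-1} + q_{i-2} with p_{-2}=0, p_{-1}=1, q_{-2}=1, q_{-1}=0):
  i=0: a_0=13, p_0 = 13*1 + 0 = 13, q_0 = 13*0 + 1 = 1.
  i=1: a_1=1, p_1 = 1*13 + 1 = 14, q_1 = 1*1 + 0 = 1.
  i=2: a_2=5, p_2 = 5*14 + 13 = 83, q_2 = 5*1 + 1 = 6.
  i=3: a_3=1, p_3 = 1*83 + 14 = 97, q_3 = 1*6 + 1 = 7.
Check: 97^2 - 192*7^2 = 9409 - 9408 = 1, so (x, y) = (97, 7) solves the equation, and by the theorem it is the least positive solution.

(x, y) = (97, 7)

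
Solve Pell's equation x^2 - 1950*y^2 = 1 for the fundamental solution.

(x, y) = (595349, 13482)

First expand sqrt(1950) as a continued fraction. With x_i = (sqrt(1950) + m_i)/d_i and (m_0, d_0) = (0, 1): a_0 = floor(sqrt(1950)) = 44, since 44^2 = 1936 <= 1950 < 2025 = 45^2.
Iterate m_{i+1} = d_i*a_i - m_i, d_{i+1} = (1950 - m_{i+1}^2)/d_i, a_{i+1} = floor((a_0 + m_{i+1})/d_{i+1}):
  m_1 = 1*44 - 0 = 44, d_1 = (1950 - 44^2)/1 = 14/1 = 14, a_1 = floor((44 + 44)/14) = 6.
  m_2 = 14*6 - 44 = 40, d_2 = (1950 - 40^2)/14 = 350/14 = 25, a_2 = floor((44 + 40)/25) = 3.
  m_3 = 25*3 - 40 = 35, d_3 = (1950 - 35^2)/25 = 725/25 = 29, a_3 = floor((44 + 35)/29) = 2.
  m_4 = 29*2 - 35 = 23, d_4 = (1950 - 23^2)/29 = 1421/29 = 49, a_4 = floor((44 + 23)/49) = 1.
  m_5 = 49*1 - 23 = 26, d_5 = (1950 - 26^2)/49 = 1274/49 = 26, a_5 = floor((44 + 26)/26) = 2.
  m_6 = 26*2 - 26 = 26, d_6 = (1950 - 26^2)/26 = 1274/26 = 49, a_6 = floor((44 + 26)/49) = 1.
  m_7 = 49*1 - 26 = 23, d_7 = (1950 - 23^2)/49 = 1421/49 = 29, a_7 = floor((44 + 23)/29) = 2.
  m_8 = 29*2 - 23 = 35, d_8 = (1950 - 35^2)/29 = 725/29 = 25, a_8 = floor((44 + 35)/25) = 3.
  m_9 = 25*3 - 35 = 40, d_9 = (1950 - 40^2)/25 = 350/25 = 14, a_9 = floor((44 + 40)/14) = 6.
  m_10 = 14*6 - 40 = 44, d_10 = (1950 - 44^2)/14 = 14/14 = 1, a_10 = floor((44 + 44)/1) = 88.
  m_11 = 1*88 - 44 = 44, d_11 = (1950 - 44^2)/1 = 14/1 = 14: (m_11, d_11) = (m_1, d_1) = (44, 14), so from here the quotients repeat a_1, ..., a_10; the period length is 10.
So sqrt(1950) = [44; (6, 3, 2, 1, 2, 1, 2, 3, 6, 88)] with period length k = 10.
k is even, so the fundamental solution of x^2 - 1950y^2 = 1 is (p_{k-1}, q_{k-1}) = (p_9, q_9); compute convergents through index 9.
Convergents (p_i = a_i*p_{i-1} + p_{i-2}, q_i = a_i*q_{i-1} + q_{i-2} with p_{-2}=0, p_{-1}=1, q_{-2}=1, q_{-1}=0):
  i=0: a_0=44, p_0 = 44*1 + 0 = 44, q_0 = 44*0 + 1 = 1.
  i=1: a_1=6, p_1 = 6*44 + 1 = 265, q_1 = 6*1 + 0 = 6.
  i=2: a_2=3, p_2 = 3*265 + 44 = 839, q_2 = 3*6 + 1 = 19.
  i=3: a_3=2, p_3 = 2*839 + 265 = 1943, q_3 = 2*19 + 6 = 44.
  i=4: a_4=1, p_4 = 1*1943 + 839 = 2782, q_4 = 1*44 + 19 = 63.
  i=5: a_5=2, p_5 = 2*2782 + 1943 = 7507, q_5 = 2*63 + 44 = 170.
  i=6: a_6=1, p_6 = 1*7507 + 2782 = 10289, q_6 = 1*170 + 63 = 233.
  i=7: a_7=2, p_7 = 2*10289 + 7507 = 28085, q_7 = 2*233 + 170 = 636.
  i=8: a_8=3, p_8 = 3*28085 + 10289 = 94544, q_8 = 3*636 + 233 = 2141.
  i=9: a_9=6, p_9 = 6*94544 + 28085 = 595349, q_9 = 6*2141 + 636 = 13482.
Check: 595349^2 - 1950*13482^2 = 354440431801 - 354440431800 = 1, so (x, y) = (595349, 13482) solves the equation, and by the theorem it is the least positive solution.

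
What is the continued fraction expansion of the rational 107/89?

Run the Euclidean algorithm on 107 and 89; the successive quotients are the partial quotients a_0, a_1, ... (each step inverts the fractional part left over by the previous one):
  107 = 1*89 + 18, so a_0 = 1.
  89 = 4*18 + 17, so a_1 = 4.
  18 = 1*17 + 1, so a_2 = 1.
  17 = 17*1 + 0, so a_3 = 17.
The remainder reaches 0 after 4 divisions, so the expansion has 4 partial quotients, read off in order.

[1; 4, 1, 17]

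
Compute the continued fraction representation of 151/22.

[6; 1, 6, 3]

Run the Euclidean algorithm on 151 and 22; the successive quotients are the partial quotients a_0, a_1, ... (each step inverts the fractional part left over by the previous one):
  151 = 6*22 + 19, so a_0 = 6.
  22 = 1*19 + 3, so a_1 = 1.
  19 = 6*3 + 1, so a_2 = 6.
  3 = 3*1 + 0, so a_3 = 3.
The remainder reaches 0 after 4 divisions, so the expansion has 4 partial quotients, read off in order.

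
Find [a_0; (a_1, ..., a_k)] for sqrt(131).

[11; (2, 4, 11, 4, 2, 22)]

Write x_i = (sqrt(131) + m_i)/d_i with (m_0, d_0) = (0, 1). a_0 = floor(sqrt(131)) = 11, since 11^2 = 121 <= 131 < 144 = 12^2.
Iterate m_{i+1} = d_i*a_i - m_i, d_{i+1} = (131 - m_{i+1}^2)/d_i, a_{i+1} = floor((a_0 + m_{i+1})/d_{i+1}):
  m_1 = 1*11 - 0 = 11, d_1 = (131 - 11^2)/1 = 10/1 = 10, a_1 = floor((11 + 11)/10) = 2.
  m_2 = 10*2 - 11 = 9, d_2 = (131 - 9^2)/10 = 50/10 = 5, a_2 = floor((11 + 9)/5) = 4.
  m_3 = 5*4 - 9 = 11, d_3 = (131 - 11^2)/5 = 10/5 = 2, a_3 = floor((11 + 11)/2) = 11.
  m_4 = 2*11 - 11 = 11, d_4 = (131 - 11^2)/2 = 10/2 = 5, a_4 = floor((11 + 11)/5) = 4.
  m_5 = 5*4 - 11 = 9, d_5 = (131 - 9^2)/5 = 50/5 = 10, a_5 = floor((11 + 9)/10) = 2.
  m_6 = 10*2 - 9 = 11, d_6 = (131 - 11^2)/10 = 10/10 = 1, a_6 = floor((11 + 11)/1) = 22.
  m_7 = 1*22 - 11 = 11, d_7 = (131 - 11^2)/1 = 10/1 = 10: (m_7, d_7) = (m_1, d_1) = (11, 10), so from here the quotients repeat a_1, ..., a_6; the period length is 6.
Hence the expansion of sqrt(131) is a_0 = 11 followed by the repeating block 2, 4, 11, 4, 2, 22 (period 6).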